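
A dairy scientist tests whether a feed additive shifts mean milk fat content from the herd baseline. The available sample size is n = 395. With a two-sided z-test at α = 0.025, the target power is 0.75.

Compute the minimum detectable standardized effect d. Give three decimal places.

d ≈ 0.147

Required noncentrality: δ = z_{0.0125} + z_{0.25} = 2.241 + 0.674 = 2.916.
(The second rejection-region term Φ(−δ − z_{α/2}) is negligible and dropped.)
δ = d·√n ⇒ d = δ/√n = 2.916/√395 = 0.1467.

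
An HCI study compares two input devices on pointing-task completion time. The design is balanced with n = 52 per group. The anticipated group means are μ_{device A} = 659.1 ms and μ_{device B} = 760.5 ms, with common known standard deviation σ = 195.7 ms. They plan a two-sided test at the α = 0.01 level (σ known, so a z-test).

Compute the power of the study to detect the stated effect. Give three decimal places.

Power ≈ 0.526

Standardized effect: d = |μ_{device A} − μ_{device B}| / σ = |659.1 − 760.5| / 195.7 = 0.5181
Noncentrality parameter: δ = d·√(n/2) = 0.5181 × √(52/2) = 2.6420
Critical value for a two-sided test at α = 0.01: z_{α/2} = 2.576.
Power = Φ(δ − 2.576) + Φ(−δ − 2.576) = Φ(0.066) + Φ(-5.218) = 0.5264 + 0.0000 = 0.5264.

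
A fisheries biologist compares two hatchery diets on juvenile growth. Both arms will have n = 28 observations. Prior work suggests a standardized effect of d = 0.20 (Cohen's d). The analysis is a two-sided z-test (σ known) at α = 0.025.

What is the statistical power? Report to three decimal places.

Power ≈ 0.069

Noncentrality parameter: δ = d·√(n/2) = 0.20 × √(28/2) = 0.7483
Critical value for a two-sided test at α = 0.025: z_{α/2} = 2.241.
Power = Φ(δ − 2.241) + Φ(−δ − 2.241) = Φ(-1.493) + Φ(-2.990) = 0.0677 + 0.0014 = 0.0691.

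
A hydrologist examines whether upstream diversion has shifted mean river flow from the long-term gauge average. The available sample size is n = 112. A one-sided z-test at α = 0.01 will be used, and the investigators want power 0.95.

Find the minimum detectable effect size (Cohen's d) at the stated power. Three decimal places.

d ≈ 0.375

Need Φ(δ − 2.326) = 0.95, so δ = 2.326 + 1.645 = 3.971.
δ = d·√n ⇒ d = δ/√n = 3.971/√112 = 0.3752.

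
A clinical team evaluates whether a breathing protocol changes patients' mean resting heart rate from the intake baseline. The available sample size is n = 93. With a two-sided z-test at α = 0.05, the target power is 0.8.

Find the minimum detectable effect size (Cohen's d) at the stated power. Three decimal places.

d ≈ 0.291

Need Φ(δ − 1.960) = 0.8, so δ = 1.960 + 0.842 = 2.802.
(The second rejection-region term Φ(−δ − z_{α/2}) is negligible and dropped.)
δ = d·√n ⇒ d = δ/√n = 2.802/√93 = 0.2905.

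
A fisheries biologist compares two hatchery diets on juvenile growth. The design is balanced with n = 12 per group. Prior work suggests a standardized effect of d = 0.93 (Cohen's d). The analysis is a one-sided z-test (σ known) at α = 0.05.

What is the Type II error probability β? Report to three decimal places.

β ≈ 0.263

Noncentrality parameter: λ = d·√(n/2) = 0.93 × √(12/2) = 2.2780
One-sided α = 0.05 → critical value z_{0.05} = 1.645.
Power = Φ(λ − 1.645) = Φ(0.633) = 0.7367.
Type II error: β = 1 − power = 1 − 0.7367 = 0.2633.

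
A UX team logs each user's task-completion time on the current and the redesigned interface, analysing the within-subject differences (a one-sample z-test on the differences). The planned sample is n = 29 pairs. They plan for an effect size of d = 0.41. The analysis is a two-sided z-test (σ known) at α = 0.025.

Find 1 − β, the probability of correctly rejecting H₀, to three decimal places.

Noncentrality parameter: λ = d·√n = 0.41 × √29 = 2.2079
Critical value for a two-sided test at α = 0.025: z_{α/2} = 2.241.
Power = Φ(λ − 2.241) + Φ(−λ − 2.241) = Φ(-0.033) + Φ(-4.449) = 0.4866 + 0.0000 = 0.4866.

Power ≈ 0.487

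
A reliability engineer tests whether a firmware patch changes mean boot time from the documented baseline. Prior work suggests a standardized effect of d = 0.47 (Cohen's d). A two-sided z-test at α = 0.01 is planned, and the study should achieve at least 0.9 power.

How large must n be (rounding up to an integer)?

n = 68

For power 0.9 need Φ(δ − z_{0.005}) = 0.9, so δ = z_{0.005} + z_{0.10} = 2.576 + 1.282 = 3.857.
(For δ > 0 the lower-tail rejection region contributes negligibly to power, so the one-term inversion is standard.)
δ = d·√n ⇒ n = (δ/d)² = (3.857 / 0.47)² = 67.36.
Round up to the next whole unit.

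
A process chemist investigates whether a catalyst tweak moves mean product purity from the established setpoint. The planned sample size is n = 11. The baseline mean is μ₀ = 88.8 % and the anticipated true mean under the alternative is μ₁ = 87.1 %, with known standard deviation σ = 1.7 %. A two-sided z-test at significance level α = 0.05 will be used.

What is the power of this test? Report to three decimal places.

Power ≈ 0.913

Standardized effect: d = |μ₁ − μ₀| / σ = |87.1 − 88.8| / 1.7 = 1.0000
Noncentrality parameter: δ = d·√n = 1.0000 × √11 = 3.3166
Two-sided α = 0.05 → critical value z_{0.025} = 1.960.
Power = Φ(δ − 1.960) + Φ(−δ − 1.960) = Φ(1.357) + Φ(-5.277) = 0.9126 + 0.0000 = 0.9126.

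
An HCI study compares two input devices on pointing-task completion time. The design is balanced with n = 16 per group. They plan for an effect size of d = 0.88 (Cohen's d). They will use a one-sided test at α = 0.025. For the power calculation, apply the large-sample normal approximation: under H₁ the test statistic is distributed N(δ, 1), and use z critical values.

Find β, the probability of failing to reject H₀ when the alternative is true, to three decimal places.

Noncentrality parameter: δ = d·√(n/2) = 0.88 × √(16/2) = 2.4890
Critical value for a one-sided test at α = 0.025: z_α = 1.960.
Power = P(Z > 1.960 − δ) = Φ(0.529) = 0.7016.
Type II error: β = 1 − power = 1 − 0.7016 = 0.2984.

β ≈ 0.298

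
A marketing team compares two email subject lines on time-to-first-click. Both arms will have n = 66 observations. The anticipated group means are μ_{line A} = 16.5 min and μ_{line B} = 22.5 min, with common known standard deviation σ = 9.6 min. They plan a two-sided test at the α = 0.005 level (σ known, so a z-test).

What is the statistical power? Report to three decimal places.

Power ≈ 0.783

Standardized effect: d = |μ_{line A} − μ_{line B}| / σ = |16.5 − 22.5| / 9.6 = 0.6250
Noncentrality parameter: δ = d·√(n/2) = 0.6250 × √(66/2) = 3.5904
Critical value for a two-sided test at α = 0.005: z_{α/2} = 2.807.
Power = Φ(δ − 2.807) + Φ(−δ − 2.807) = Φ(0.783) + Φ(-6.397) = 0.7833 + 0.0000 = 0.7833.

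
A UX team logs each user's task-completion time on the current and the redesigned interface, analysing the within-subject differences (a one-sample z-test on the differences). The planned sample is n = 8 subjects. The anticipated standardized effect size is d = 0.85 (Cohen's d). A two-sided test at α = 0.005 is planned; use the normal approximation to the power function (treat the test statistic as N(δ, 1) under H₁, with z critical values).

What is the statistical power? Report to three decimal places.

Noncentrality parameter: δ = d·√n = 0.85 × √8 = 2.4042
Two-sided α = 0.005 → critical value z_{0.0025} = 2.807.
Power = Φ(δ − 2.807) + Φ(−δ − 2.807) = Φ(-0.403) + Φ(-5.211) = 0.3435 + 0.0000 = 0.3435.

Power ≈ 0.344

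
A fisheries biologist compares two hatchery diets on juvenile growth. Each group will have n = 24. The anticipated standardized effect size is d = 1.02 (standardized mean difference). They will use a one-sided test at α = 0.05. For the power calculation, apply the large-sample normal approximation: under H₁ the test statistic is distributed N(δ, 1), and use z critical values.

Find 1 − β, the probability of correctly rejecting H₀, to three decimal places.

Power ≈ 0.971

Noncentrality parameter: δ = d·√(n/2) = 1.02 × √(24/2) = 3.5334
Critical value for a one-sided test at α = 0.05: z_α = 1.645.
Power = P(Z > 1.645 − δ) = Φ(1.889) = 0.9705.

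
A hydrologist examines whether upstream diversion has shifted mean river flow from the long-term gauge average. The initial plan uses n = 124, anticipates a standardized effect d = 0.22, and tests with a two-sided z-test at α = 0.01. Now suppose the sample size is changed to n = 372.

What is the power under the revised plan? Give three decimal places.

With n = 372: δ = d·√n = 0.22 × √372 = 4.2432. Critical value z_{0.005} = 2.576.
Revised power = Φ(δ − 2.576) + Φ(−δ − 2.576) = Φ(1.667) + Φ(-6.819) = 0.9523 + 0.0000 = 0.9523.

Power ≈ 0.952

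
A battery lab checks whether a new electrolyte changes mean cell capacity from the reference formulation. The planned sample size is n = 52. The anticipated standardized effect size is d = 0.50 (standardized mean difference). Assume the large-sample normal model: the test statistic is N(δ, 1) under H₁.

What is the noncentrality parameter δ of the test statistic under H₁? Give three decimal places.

δ = d·√n = 0.50 × √52 = 3.6056

δ ≈ 3.606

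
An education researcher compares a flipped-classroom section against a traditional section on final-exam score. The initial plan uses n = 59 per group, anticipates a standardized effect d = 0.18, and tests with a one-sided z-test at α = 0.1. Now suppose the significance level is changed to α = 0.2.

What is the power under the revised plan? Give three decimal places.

Power ≈ 0.554

δ = d·√(n/2) = 0.18 × √(59/2) = 0.9777 (unchanged). New critical value: z_{0.2} = 0.842.
Revised power = P(Z > 0.842 − δ) = Φ(0.136) = 0.5541.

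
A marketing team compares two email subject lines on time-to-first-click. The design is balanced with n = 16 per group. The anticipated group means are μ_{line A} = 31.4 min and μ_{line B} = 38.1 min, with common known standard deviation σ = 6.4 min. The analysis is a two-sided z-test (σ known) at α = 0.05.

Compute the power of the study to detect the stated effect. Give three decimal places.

Power ≈ 0.842

Standardized effect: d = |μ_{line A} − μ_{line B}| / σ = |31.4 − 38.1| / 6.4 = 1.0469
Noncentrality parameter: δ = d·√(n/2) = 1.0469 × √(16/2) = 2.9610
Two-sided α = 0.05 → critical value z_{0.025} = 1.960.
Power = Φ(δ − 1.960) + Φ(−δ − 1.960) = Φ(1.001) + Φ(-4.921) = 0.8416 + 0.0000 = 0.8416.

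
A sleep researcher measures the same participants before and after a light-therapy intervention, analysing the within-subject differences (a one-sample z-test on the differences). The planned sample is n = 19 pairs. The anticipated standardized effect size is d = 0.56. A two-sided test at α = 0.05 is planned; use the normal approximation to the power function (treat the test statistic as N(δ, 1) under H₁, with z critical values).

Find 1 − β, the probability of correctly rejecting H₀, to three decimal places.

Power ≈ 0.685

Noncentrality parameter: δ = d·√n = 0.56 × √19 = 2.4410
Two-sided α = 0.05 → critical value z_{0.025} = 1.960.
Power = Φ(δ − 1.960) + Φ(−δ − 1.960) = Φ(0.481) + Φ(-4.401) = 0.6847 + 0.0000 = 0.6848.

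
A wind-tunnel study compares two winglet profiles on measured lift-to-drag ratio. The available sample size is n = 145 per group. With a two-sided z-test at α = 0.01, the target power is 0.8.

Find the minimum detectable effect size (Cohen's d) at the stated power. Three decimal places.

d ≈ 0.401

Need Φ(δ − 2.576) = 0.8, so δ = 2.576 + 0.842 = 3.417.
(The second rejection-region term Φ(−δ − z_{α/2}) is negligible and dropped.)
δ = d·√(n/2) ⇒ d = δ/√(n/2) = 3.417/√(145/2) = 0.4014.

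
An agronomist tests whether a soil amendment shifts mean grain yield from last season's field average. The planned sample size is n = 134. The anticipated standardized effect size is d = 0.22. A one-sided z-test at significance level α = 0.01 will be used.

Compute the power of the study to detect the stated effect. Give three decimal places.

Noncentrality parameter: δ = d·√n = 0.22 × √134 = 2.5467
One-sided α = 0.01 → critical value z_{0.01} = 2.326.
Power = Φ(δ − 2.326) = Φ(0.220) = 0.5872.

Power ≈ 0.587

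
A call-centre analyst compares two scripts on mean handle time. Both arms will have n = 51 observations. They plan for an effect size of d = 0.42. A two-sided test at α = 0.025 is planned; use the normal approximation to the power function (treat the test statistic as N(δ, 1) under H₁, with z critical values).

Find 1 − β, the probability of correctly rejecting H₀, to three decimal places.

Noncentrality parameter: δ = d·√(n/2) = 0.42 × √(51/2) = 2.1209
Critical value for a two-sided test at α = 0.025: z_{α/2} = 2.241.
Power = Φ(δ − 2.241) + Φ(−δ − 2.241) = Φ(-0.121) + Φ(-4.362) = 0.4520 + 0.0000 = 0.4520.

Power ≈ 0.452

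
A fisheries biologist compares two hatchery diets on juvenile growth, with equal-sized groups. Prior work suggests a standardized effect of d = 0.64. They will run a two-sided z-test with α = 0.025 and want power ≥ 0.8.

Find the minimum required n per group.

n = 47 per group

For power 0.8 need Φ(δ − z_{0.0125}) = 0.8, so δ = z_{0.0125} + z_{0.20} = 2.241 + 0.842 = 3.083.
(Ignoring the negligible lower-tail rejection probability gives the usual closed-form inversion.)
δ = d·√(n/2) ⇒ n = 2(δ/d)² = 2 × (3.083 / 0.64)² = 46.41.
Round up to the next whole unit.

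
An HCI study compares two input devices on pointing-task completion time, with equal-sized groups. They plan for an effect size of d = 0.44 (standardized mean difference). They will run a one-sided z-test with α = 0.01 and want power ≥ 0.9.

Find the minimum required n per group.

For power 0.9 need Φ(δ − z_{0.01}) = 0.9, so δ = z_{0.01} + z_{0.10} = 2.326 + 1.282 = 3.608.
δ = d·√(n/2) ⇒ n = 2(δ/d)² = 2 × (3.608 / 0.44)² = 134.47.
Rounding up, n = 135 per group.

n = 135 per group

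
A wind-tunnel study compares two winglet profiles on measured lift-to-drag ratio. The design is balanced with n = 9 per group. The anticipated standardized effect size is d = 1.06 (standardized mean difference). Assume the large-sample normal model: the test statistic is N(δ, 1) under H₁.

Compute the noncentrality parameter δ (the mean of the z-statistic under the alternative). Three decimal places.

δ = d·√(n/2) = 1.06 × √(9/2) = 2.2486

δ ≈ 2.249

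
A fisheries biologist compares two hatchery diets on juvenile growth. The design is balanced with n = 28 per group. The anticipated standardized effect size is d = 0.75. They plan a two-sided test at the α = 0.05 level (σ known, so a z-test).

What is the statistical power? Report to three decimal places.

Power ≈ 0.801

Noncentrality parameter: δ = d·√(n/2) = 0.75 × √(28/2) = 2.8062
Two-sided α = 0.05 → critical value z_{0.025} = 1.960.
Power = Φ(δ − 1.960) + Φ(−δ − 1.960) = Φ(0.846) + Φ(-4.766) = 0.8013 + 0.0000 = 0.8013.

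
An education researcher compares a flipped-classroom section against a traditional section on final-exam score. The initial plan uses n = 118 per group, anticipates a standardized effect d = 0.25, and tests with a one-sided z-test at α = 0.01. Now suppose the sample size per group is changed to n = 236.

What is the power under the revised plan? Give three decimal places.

Power ≈ 0.651

With n = 236 per group: δ = d·√(n/2) = 0.25 × √(236/2) = 2.7157. Critical value z_{0.01} = 2.326.
Revised power = P(Z > 2.326 − δ) = Φ(0.389) = 0.6515.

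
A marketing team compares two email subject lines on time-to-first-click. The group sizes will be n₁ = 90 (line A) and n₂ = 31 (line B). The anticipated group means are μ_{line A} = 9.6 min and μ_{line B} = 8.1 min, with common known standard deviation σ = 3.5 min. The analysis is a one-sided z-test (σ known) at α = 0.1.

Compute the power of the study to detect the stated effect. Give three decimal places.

Power ≈ 0.781

Standardized effect: d = |μ_{line A} − μ_{line B}| / σ = |9.6 − 8.1| / 3.5 = 0.4286
Noncentrality parameter: δ = d / √(1/n₁ + 1/n₂) = 0.4286 / √(1/90 + 1/31) = 2.0579
One-sided α = 0.1 → critical value z_{0.1} = 1.282.
Power = P(Z > 1.282 − δ) = Φ(0.776) = 0.7812.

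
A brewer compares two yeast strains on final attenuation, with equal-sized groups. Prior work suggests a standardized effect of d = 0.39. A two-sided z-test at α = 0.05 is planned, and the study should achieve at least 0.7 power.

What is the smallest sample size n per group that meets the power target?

n = 82 per group

For power 0.7 need Φ(δ − z_{0.025}) = 0.7, so δ = z_{0.025} + z_{0.30} = 1.960 + 0.524 = 2.484.
(For δ > 0 the lower-tail rejection region contributes negligibly to power, so the one-term inversion is standard.)
δ = d·√(n/2) ⇒ n = 2(δ/d)² = 2 × (2.484 / 0.39)² = 81.16.
Rounding up, n = 82 per group.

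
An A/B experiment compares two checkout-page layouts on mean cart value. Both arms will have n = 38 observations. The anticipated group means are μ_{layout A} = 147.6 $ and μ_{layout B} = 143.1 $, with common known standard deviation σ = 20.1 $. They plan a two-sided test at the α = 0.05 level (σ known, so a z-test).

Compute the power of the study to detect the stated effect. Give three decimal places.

Power ≈ 0.164

Standardized effect: d = |μ_{layout A} − μ_{layout B}| / σ = |147.6 − 143.1| / 20.1 = 0.2239
Noncentrality parameter: δ = d·√(n/2) = 0.2239 × √(38/2) = 0.9759
Two-sided α = 0.05 → critical value z_{0.025} = 1.960.
Power = Φ(δ − 1.960) + Φ(−δ − 1.960) = Φ(-0.984) + Φ(-2.936) = 0.1625 + 0.0017 = 0.1642.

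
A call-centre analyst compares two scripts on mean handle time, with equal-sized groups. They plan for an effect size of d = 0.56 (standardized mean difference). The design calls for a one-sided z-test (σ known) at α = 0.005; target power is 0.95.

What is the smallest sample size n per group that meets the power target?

n = 114 per group

Set Φ(δ − 2.576) = 0.95; then δ − 2.576 = Φ⁻¹(0.95) = 1.645, giving δ = 4.221.
δ = d·√(n/2) ⇒ n = 2(δ/d)² = 2 × (4.221 / 0.56)² = 113.61.
Round up to the next whole unit.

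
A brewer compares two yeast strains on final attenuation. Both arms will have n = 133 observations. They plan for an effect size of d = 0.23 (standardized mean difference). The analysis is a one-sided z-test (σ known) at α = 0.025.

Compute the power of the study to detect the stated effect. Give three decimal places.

Power ≈ 0.466

Noncentrality parameter: δ = d·√(n/2) = 0.23 × √(133/2) = 1.8756
Critical value for a one-sided test at α = 0.025: z_α = 1.960.
Power = P(Z > 1.960 − δ) = Φ(-0.084) = 0.4664.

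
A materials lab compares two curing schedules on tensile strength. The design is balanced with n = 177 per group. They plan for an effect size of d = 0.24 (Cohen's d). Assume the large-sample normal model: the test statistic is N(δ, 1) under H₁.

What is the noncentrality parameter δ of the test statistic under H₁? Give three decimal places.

δ ≈ 2.258

The noncentrality parameter scales effect size by the design's sample-size factor: δ = d·√(n/2) = 0.24 × √(177/2) = 2.2578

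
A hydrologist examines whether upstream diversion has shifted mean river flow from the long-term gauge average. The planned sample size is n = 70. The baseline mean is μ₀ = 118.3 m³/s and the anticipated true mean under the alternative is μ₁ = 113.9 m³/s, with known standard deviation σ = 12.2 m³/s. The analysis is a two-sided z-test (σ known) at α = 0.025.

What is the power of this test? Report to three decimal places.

Power ≈ 0.781

Standardized effect: d = |μ₁ − μ₀| / σ = |113.9 − 118.3| / 12.2 = 0.3607
Noncentrality parameter: δ = d·√n = 0.3607 × √70 = 3.0175
Critical value for a two-sided test at α = 0.025: z_{α/2} = 2.241.
Power = Φ(δ − 2.241) + Φ(−δ − 2.241) = Φ(0.776) + Φ(-5.259) = 0.7811 + 0.0000 = 0.7811.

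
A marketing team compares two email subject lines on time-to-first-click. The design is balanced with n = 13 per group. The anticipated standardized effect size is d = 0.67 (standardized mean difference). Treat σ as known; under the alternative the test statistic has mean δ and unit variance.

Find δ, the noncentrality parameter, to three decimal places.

δ ≈ 1.708

The noncentrality parameter scales effect size by the design's sample-size factor: δ = d·√(n/2) = 0.67 × √(13/2) = 1.7082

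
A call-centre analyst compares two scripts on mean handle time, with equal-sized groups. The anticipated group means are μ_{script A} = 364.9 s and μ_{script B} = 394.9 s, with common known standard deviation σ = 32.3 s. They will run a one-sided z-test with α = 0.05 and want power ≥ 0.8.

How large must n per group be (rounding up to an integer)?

n = 15 per group

Standardized effect: d = |μ_{script A} − μ_{script B}| / σ = |364.9 − 394.9| / 32.3 = 0.9288
Set Φ(δ − 1.645) = 0.8; then δ − 1.645 = Φ⁻¹(0.8) = 0.842, giving δ = 2.486.
δ = d·√(n/2) ⇒ n = 2(δ/d)² = 2 × (2.486 / 0.9288)² = 14.33.
Rounding up, n = 15 per group.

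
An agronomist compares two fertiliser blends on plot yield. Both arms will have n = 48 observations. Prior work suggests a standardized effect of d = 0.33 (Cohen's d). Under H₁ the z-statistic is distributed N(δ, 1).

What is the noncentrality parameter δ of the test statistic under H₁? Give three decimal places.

δ ≈ 1.617

δ = d·√(n/2) = 0.33 × √(48/2) = 1.6167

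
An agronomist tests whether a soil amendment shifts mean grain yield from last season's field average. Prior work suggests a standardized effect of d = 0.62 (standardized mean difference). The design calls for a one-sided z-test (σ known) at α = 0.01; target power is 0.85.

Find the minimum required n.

Set Φ(δ − 2.326) = 0.85; then δ − 2.326 = Φ⁻¹(0.85) = 1.036, giving δ = 3.363.
δ = d·√n ⇒ n = (δ/d)² = (3.363 / 0.62)² = 29.42.
Round up to the next whole unit.

n = 30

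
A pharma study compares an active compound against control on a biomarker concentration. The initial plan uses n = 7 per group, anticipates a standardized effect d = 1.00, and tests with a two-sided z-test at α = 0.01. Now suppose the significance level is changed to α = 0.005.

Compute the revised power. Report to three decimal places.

Power ≈ 0.175

δ = d·√(n/2) = 1.00 × √(7/2) = 1.8708 (unchanged). New critical value: z_{0.0025} = 2.807.
Revised power = Φ(δ − 2.807) + Φ(−δ − 2.807) = Φ(-0.936) + Φ(-4.678) = 0.1746 + 0.0000 = 0.1746.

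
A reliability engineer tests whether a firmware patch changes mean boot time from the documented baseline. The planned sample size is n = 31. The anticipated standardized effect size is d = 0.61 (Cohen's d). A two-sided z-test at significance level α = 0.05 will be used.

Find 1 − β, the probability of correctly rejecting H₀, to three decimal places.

Power ≈ 0.925

Noncentrality parameter: δ = d·√n = 0.61 × √31 = 3.3963
Critical value for a two-sided test at α = 0.05: z_{α/2} = 1.960.
Power = Φ(δ − 1.960) + Φ(−δ − 1.960) = Φ(1.436) + Φ(-5.356) = 0.9246 + 0.0000 = 0.9246.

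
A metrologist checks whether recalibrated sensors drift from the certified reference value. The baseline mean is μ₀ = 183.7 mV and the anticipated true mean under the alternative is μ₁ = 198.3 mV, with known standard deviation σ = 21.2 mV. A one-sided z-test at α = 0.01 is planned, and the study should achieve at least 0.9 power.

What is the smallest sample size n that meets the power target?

n = 28

Standardized effect: d = |μ₁ − μ₀| / σ = |198.3 − 183.7| / 21.2 = 0.6887
Set Φ(δ − 2.326) = 0.9; then δ − 2.326 = Φ⁻¹(0.9) = 1.282, giving δ = 3.608.
δ = d·√n ⇒ n = (δ/d)² = (3.608 / 0.6887)² = 27.45.
Rounding up, n = 28.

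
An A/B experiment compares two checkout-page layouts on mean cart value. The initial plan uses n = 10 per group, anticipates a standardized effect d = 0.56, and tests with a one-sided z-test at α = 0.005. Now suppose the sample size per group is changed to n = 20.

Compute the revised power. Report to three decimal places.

Power ≈ 0.210

With n = 20 per group: δ = d·√(n/2) = 0.56 × √(20/2) = 1.7709. Critical value z_{0.005} = 2.576.
Revised power = Φ(δ − 2.576) = Φ(-0.805) = 0.2104.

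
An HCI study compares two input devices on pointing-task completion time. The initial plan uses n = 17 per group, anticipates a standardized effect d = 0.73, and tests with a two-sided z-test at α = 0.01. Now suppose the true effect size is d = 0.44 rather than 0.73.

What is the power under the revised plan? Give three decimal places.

With d = 0.44: δ = d·√(n/2) = 0.44 × √(17/2) = 1.2828. Critical value z_{0.005} = 2.576.
Revised power = Φ(δ − 2.576) + Φ(−δ − 2.576) = Φ(-1.293) + Φ(-3.859) = 0.0980 + 0.0001 = 0.0981.

Power ≈ 0.098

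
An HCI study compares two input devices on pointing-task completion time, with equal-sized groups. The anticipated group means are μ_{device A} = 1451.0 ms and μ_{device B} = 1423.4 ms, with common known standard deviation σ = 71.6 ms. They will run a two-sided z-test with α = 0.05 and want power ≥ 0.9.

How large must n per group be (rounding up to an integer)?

Standardized effect: d = |μ_{device A} − μ_{device B}| / σ = |1451.0 − 1423.4| / 71.6 = 0.3855
Set Φ(δ − 1.960) = 0.9; then δ − 1.960 = Φ⁻¹(0.9) = 1.282, giving δ = 3.242.
(Ignoring the negligible lower-tail rejection probability gives the usual closed-form inversion.)
δ = d·√(n/2) ⇒ n = 2(δ/d)² = 2 × (3.242 / 0.3855)² = 141.43.
Rounding up, n = 142 per group.

n = 142 per group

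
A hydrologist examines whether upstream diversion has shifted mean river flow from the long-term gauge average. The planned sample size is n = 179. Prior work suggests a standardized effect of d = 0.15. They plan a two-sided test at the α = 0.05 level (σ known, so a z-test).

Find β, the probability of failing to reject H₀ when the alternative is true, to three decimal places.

Noncentrality parameter: δ = d·√n = 0.15 × √179 = 2.0069
Critical value for a two-sided test at α = 0.05: z_{α/2} = 1.960.
Power = Φ(δ − 1.960) + Φ(−δ − 1.960) = Φ(0.047) + Φ(-3.967) = 0.5187 + 0.0000 = 0.5187.
Type II error: β = 1 − power = 1 − 0.5187 = 0.4813.

β ≈ 0.481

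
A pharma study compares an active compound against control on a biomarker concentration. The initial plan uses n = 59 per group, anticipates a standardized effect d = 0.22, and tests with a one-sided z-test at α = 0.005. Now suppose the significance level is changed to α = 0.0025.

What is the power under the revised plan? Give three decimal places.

Power ≈ 0.053

δ = d·√(n/2) = 0.22 × √(59/2) = 1.1949 (unchanged). New critical value: z_{0.0025} = 2.807.
Revised power = Φ(δ − 2.807) = Φ(-1.612) = 0.0535.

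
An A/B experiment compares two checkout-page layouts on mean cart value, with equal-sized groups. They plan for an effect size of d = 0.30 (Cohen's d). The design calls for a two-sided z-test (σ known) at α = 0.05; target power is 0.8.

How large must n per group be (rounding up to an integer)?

n = 175 per group

Set Φ(δ − 1.960) = 0.8; then δ − 1.960 = Φ⁻¹(0.8) = 0.842, giving δ = 2.802.
(The Φ(−δ − z_{α/2}) term is vanishingly small for δ > 0 and is dropped in the standard sample-size formula.)
δ = d·√(n/2) ⇒ n = 2(δ/d)² = 2 × (2.802 / 0.30)² = 174.42.
Round up to the next whole unit.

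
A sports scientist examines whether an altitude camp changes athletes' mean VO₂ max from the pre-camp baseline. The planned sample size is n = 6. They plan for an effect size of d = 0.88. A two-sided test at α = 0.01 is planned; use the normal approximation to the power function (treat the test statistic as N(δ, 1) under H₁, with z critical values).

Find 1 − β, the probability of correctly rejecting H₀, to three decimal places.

Power ≈ 0.337

Noncentrality parameter: δ = d·√n = 0.88 × √6 = 2.1556
Two-sided α = 0.01 → critical value z_{0.005} = 2.576.
Power = Φ(δ − 2.576) + Φ(−δ − 2.576) = Φ(-0.420) + Φ(-4.731) = 0.3371 + 0.0000 = 0.3371.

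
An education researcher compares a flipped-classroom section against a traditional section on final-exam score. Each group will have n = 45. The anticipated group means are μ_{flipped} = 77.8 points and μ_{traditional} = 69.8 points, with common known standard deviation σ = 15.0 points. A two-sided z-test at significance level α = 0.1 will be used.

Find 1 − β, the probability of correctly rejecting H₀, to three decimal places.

Power ≈ 0.812

Standardized effect: d = |μ_{flipped} − μ_{traditional}| / σ = |77.8 − 69.8| / 15.0 = 0.5333
Noncentrality parameter: δ = d·√(n/2) = 0.5333 × √(45/2) = 2.5298
Two-sided α = 0.1 → critical value z_{0.05} = 1.645.
Power = Φ(δ − 1.645) + Φ(−δ − 1.645) = Φ(0.885) + Φ(-4.175) = 0.8119 + 0.0000 = 0.8119.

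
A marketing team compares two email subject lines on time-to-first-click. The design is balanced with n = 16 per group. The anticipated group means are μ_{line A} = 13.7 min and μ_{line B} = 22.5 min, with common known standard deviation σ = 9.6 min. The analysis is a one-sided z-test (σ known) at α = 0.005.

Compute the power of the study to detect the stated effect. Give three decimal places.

Power ≈ 0.507

Standardized effect: d = |μ_{line A} − μ_{line B}| / σ = |13.7 − 22.5| / 9.6 = 0.9167
Noncentrality parameter: δ = d·√(n/2) = 0.9167 × √(16/2) = 2.5927
One-sided α = 0.005 → critical value z_{0.005} = 2.576.
Power = P(Z > 2.576 − δ) = Φ(0.017) = 0.5067.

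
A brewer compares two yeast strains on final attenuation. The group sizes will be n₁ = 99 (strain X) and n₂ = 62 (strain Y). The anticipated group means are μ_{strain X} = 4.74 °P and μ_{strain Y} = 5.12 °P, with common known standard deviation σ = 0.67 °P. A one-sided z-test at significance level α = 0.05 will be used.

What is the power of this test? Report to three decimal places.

Power ≈ 0.968

Standardized effect: d = |μ_{strain X} − μ_{strain Y}| / σ = |4.74 − 5.12| / 0.67 = 0.5672
Noncentrality parameter: δ = d / √(1/n₁ + 1/n₂) = 0.5672 / √(1/99 + 1/62) = 3.5019
One-sided α = 0.05 → critical value z_{0.05} = 1.645.
Power = Φ(δ − 1.645) = Φ(1.857) = 0.9684.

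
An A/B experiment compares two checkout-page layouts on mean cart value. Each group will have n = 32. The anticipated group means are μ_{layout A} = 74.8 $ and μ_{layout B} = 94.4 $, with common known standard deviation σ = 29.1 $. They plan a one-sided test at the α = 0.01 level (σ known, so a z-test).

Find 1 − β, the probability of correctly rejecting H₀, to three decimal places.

Standardized effect: d = |μ_{layout A} − μ_{layout B}| / σ = |74.8 − 94.4| / 29.1 = 0.6735
Noncentrality parameter: δ = d·√(n/2) = 0.6735 × √(32/2) = 2.6942
Critical value for a one-sided test at α = 0.01: z_α = 2.326.
Power = P(Z > 2.326 − δ) = Φ(0.368) = 0.6435.

Power ≈ 0.643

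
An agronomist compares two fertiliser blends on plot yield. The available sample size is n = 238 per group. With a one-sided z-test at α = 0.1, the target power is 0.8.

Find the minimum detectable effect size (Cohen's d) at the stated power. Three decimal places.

d ≈ 0.195

Need Φ(δ − 1.282) = 0.8, so δ = 1.282 + 0.842 = 2.123.
δ = d·√(n/2) ⇒ d = δ/√(n/2) = 2.123/√(238/2) = 0.1946.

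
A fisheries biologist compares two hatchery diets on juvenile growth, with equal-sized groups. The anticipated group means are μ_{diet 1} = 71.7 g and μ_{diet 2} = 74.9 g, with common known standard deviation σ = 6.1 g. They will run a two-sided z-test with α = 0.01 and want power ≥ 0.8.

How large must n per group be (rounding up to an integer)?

Standardized effect: d = |μ_{diet 1} − μ_{diet 2}| / σ = |71.7 − 74.9| / 6.1 = 0.5246
Set Φ(δ − 2.576) = 0.8; then δ − 2.576 = Φ⁻¹(0.8) = 0.842, giving δ = 3.417.
(For δ > 0 the lower-tail rejection region contributes negligibly to power, so the one-term inversion is standard.)
δ = d·√(n/2) ⇒ n = 2(δ/d)² = 2 × (3.417 / 0.5246)² = 84.88.
Rounding up, n = 85 per group.

n = 85 per group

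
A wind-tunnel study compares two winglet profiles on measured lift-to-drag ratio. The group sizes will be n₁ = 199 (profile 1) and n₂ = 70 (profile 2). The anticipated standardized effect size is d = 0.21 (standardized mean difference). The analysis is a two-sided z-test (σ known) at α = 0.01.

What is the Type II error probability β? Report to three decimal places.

β ≈ 0.856

Noncentrality parameter: δ = d / √(1/n₁ + 1/n₂) = 0.21 / √(1/199 + 1/70) = 1.5112
Critical value for a two-sided test at α = 0.01: z_{α/2} = 2.576.
Power = Φ(δ − 2.576) + Φ(−δ − 2.576) = Φ(-1.065) + Φ(-4.087) = 0.1435 + 0.0000 = 0.1435.
Type II error: β = 1 − power = 1 − 0.1435 = 0.8565.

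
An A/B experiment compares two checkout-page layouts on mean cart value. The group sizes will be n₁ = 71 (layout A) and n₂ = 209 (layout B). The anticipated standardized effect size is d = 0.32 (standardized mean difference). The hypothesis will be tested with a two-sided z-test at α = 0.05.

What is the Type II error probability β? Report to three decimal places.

β ≈ 0.356

Noncentrality parameter: δ = d / √(1/n₁ + 1/n₂) = 0.32 / √(1/71 + 1/209) = 2.3296
Two-sided α = 0.05 → critical value z_{0.025} = 1.960.
Power = Φ(δ − 1.960) + Φ(−δ − 1.960) = Φ(0.370) + Φ(-4.290) = 0.6442 + 0.0000 = 0.6442.
Type II error: β = 1 − power = 1 − 0.6442 = 0.3558.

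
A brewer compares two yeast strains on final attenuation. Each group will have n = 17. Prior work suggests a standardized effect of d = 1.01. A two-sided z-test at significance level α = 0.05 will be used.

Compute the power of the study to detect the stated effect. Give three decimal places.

Noncentrality parameter: δ = d·√(n/2) = 1.01 × √(17/2) = 2.9446
Two-sided α = 0.05 → critical value z_{0.025} = 1.960.
Power = Φ(δ − 1.960) + Φ(−δ − 1.960) = Φ(0.985) + Φ(-4.905) = 0.8376 + 0.0000 = 0.8376.

Power ≈ 0.838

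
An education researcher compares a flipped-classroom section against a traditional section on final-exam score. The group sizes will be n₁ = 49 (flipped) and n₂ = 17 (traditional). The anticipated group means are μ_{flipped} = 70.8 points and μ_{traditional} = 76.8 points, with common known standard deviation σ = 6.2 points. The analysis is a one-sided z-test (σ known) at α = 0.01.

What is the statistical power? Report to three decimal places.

Standardized effect: d = |μ_{flipped} − μ_{traditional}| / σ = |70.8 − 76.8| / 6.2 = 0.9677
Noncentrality parameter: δ = d / √(1/n₁ + 1/n₂) = 0.9677 / √(1/49 + 1/17) = 3.4380
One-sided α = 0.01 → critical value z_{0.01} = 2.326.
Power = P(Z > 2.326 − δ) = Φ(1.112) = 0.8669.

Power ≈ 0.867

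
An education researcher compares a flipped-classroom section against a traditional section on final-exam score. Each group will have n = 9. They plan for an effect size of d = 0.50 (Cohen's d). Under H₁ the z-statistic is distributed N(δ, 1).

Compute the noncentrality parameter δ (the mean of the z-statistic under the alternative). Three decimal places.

δ = d·√(n/2) = 0.50 × √(9/2) = 1.0607

δ ≈ 1.061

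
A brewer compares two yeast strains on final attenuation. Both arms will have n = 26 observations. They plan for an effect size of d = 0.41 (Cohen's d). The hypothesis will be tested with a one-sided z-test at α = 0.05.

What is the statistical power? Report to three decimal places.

Noncentrality parameter: δ = d·√(n/2) = 0.41 × √(26/2) = 1.4783
Critical value for a one-sided test at α = 0.05: z_α = 1.645.
Power = P(Z > 1.645 − δ) = Φ(-0.167) = 0.4339.

Power ≈ 0.434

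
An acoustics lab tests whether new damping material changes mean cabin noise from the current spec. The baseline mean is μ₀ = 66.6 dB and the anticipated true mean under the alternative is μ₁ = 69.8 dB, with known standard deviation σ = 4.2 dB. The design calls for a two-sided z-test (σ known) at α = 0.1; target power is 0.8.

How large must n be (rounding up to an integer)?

Standardized effect: d = |μ₁ − μ₀| / σ = |69.8 − 66.6| / 4.2 = 0.7619
For power 0.8 need Φ(δ − z_{0.05}) = 0.8, so δ = z_{0.05} + z_{0.20} = 1.645 + 0.842 = 2.486.
(The Φ(−δ − z_{α/2}) term is vanishingly small for δ > 0 and is dropped in the standard sample-size formula.)
δ = d·√n ⇒ n = (δ/d)² = (2.486 / 0.7619)² = 10.65.
Rounding up, n = 11.

n = 11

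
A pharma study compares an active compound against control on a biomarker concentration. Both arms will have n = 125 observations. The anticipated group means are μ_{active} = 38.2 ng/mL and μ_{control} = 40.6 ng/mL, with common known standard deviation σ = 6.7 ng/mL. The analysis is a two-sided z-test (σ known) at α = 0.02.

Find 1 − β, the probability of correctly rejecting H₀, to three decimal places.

Power ≈ 0.693

Standardized effect: d = |μ_{active} − μ_{control}| / σ = |38.2 − 40.6| / 6.7 = 0.3582
Noncentrality parameter: δ = d·√(n/2) = 0.3582 × √(125/2) = 2.8319
Critical value for a two-sided test at α = 0.02: z_{α/2} = 2.326.
Power = Φ(δ − 2.326) + Φ(−δ − 2.326) = Φ(0.506) + Φ(-5.158) = 0.6934 + 0.0000 = 0.6934.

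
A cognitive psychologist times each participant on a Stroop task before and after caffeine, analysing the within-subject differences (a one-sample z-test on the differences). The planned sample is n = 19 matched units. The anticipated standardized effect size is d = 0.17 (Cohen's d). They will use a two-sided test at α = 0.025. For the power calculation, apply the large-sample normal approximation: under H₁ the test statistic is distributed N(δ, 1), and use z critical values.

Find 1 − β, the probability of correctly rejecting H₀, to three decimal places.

Noncentrality parameter: δ = d·√n = 0.17 × √19 = 0.7410
Critical value for a two-sided test at α = 0.025: z_{α/2} = 2.241.
Power = Φ(δ − 2.241) + Φ(−δ − 2.241) = Φ(-1.500) + Φ(-2.982) = 0.0668 + 0.0014 = 0.0682.

Power ≈ 0.068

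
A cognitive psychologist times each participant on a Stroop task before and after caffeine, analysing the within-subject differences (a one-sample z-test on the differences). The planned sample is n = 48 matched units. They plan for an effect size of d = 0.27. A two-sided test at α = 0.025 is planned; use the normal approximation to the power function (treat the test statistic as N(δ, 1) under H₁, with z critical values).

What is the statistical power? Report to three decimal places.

Power ≈ 0.355

Noncentrality parameter: δ = d·√n = 0.27 × √48 = 1.8706
Critical value for a two-sided test at α = 0.025: z_{α/2} = 2.241.
Power = Φ(δ − 2.241) + Φ(−δ − 2.241) = Φ(-0.371) + Φ(-4.112) = 0.3554 + 0.0000 = 0.3554.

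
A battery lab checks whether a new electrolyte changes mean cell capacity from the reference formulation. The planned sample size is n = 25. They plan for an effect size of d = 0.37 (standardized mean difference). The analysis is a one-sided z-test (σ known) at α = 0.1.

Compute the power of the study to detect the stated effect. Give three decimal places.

Noncentrality parameter: δ = d·√n = 0.37 × √25 = 1.8500
One-sided α = 0.1 → critical value z_{0.1} = 1.282.
Power = Φ(δ − 1.282) = Φ(0.568) = 0.7151.

Power ≈ 0.715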